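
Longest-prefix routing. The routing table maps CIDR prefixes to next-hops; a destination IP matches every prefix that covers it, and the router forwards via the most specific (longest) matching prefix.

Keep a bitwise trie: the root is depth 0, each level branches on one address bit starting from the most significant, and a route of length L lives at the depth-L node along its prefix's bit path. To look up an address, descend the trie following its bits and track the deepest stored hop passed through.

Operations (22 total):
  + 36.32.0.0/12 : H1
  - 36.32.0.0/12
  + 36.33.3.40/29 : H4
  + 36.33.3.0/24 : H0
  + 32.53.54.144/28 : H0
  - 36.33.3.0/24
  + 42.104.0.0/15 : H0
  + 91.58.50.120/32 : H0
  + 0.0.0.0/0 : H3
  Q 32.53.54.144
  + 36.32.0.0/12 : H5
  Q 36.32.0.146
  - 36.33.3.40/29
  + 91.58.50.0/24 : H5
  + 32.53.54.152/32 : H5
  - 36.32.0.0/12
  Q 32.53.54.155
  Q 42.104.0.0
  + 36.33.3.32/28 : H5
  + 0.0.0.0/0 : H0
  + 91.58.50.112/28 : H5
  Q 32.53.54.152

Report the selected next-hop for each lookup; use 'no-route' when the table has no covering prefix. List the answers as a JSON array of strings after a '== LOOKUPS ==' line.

Apply in order:
  + 36.32.0.0/12 (H1) depth=12
  del 36.32.0.0/12 (clear depth 12)
  + 36.33.3.40/29 (H4) depth=29
  + 36.33.3.0/24 (H0) depth=24
  + 32.53.54.144/28 (H0) depth=28
  del 36.33.3.0/24 (clear depth 24)
  + 42.104.0.0/15 (H0) depth=15
  + 91.58.50.120/32 (H0) depth=32
  + 0.0.0.0/0 (H3) depth=0
  Q 32.53.54.144: descend 0010000000110101001101101001 ; hops seen [H3,H0] ; pick H0
  + 36.32.0.0/12 (H5) depth=12
  Q 36.32.0.146: descend 001001000010000 ; hops seen [H3,H5] ; pick H5
  del 36.33.3.40/29 (clear depth 29)
  + 91.58.50.0/24 (H5) depth=24
  + 32.53.54.152/32 (H5) depth=32
  del 36.32.0.0/12 (clear depth 12)
  Q 32.53.54.155: descend 001000000011010100110110100110 ; hops seen [H3,H0] ; pick H0
  Q 42.104.0.0: descend 001010100110100 ; hops seen [H3,H0] ; pick H0
  + 36.33.3.32/28 (H5) depth=28
  + 0.0.0.0/0 (H0) depth=0
  + 91.58.50.112/28 (H5) depth=28
  Q 32.53.54.152: descend 00100000001101010011011010011000 ; hops seen [H0,H0,H5] ; pick H5

== LOOKUPS ==
["H0","H5","H0","H0","H5"]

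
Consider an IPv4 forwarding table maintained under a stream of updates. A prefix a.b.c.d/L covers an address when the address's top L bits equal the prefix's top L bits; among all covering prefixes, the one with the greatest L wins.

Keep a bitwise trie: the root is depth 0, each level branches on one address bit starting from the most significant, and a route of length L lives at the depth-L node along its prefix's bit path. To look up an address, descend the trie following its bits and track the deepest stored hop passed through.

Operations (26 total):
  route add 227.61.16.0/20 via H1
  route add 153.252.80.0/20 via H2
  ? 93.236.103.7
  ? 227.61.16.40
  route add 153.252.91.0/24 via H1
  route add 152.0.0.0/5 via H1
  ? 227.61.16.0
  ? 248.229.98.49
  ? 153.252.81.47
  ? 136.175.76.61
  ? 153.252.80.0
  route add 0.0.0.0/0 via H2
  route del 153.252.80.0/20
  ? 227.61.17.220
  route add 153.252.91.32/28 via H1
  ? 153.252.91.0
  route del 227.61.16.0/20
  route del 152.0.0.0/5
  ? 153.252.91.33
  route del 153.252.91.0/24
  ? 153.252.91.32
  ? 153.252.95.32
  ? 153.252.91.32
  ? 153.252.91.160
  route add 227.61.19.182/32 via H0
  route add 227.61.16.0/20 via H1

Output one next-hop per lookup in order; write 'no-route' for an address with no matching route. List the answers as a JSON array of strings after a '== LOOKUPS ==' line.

Trace:
  add 227.61.16.0/20 -> H1 at depth 20
  add 153.252.80.0/20 -> H2 at depth 20
  ? 93.236.103.7  path d0:-  best=no-route
  ? 227.61.16.40  path d0:-→d1:-→d2:-→d3:-→d4:-→d5:-→d6:-→d7:-→d8:-→d9:-→d10:-→d11:-→d12:-→d13:-→d14:-→d15:-→d16:-→d17:-→d18:-→d19:-→d20:H1  best=H1
  add 153.252.91.0/24 -> H1 at depth 24
  add 152.0.0.0/5 -> H1 at depth 5
  ? 227.61.16.0  path d0:-→d1:-→d2:-→d3:-→d4:-→d5:-→d6:-→d7:-→d8:-→d9:-→d10:-→d11:-→d12:-→d13:-→d14:-→d15:-→d16:-→d17:-→d18:-→d19:-→d20:H1  best=H1
  ? 248.229.98.49  path d0:-→d1:-→d2:-→d3:-  best=no-route
  ? 153.252.81.47  path d0:-→d1:-→d2:-→d3:-→d4:-→d5:H1→d6:-→d7:-→d8:-→d9:-→d10:-→d11:-→d12:-→d13:-→d14:-→d15:-→d16:-→d17:-→d18:-→d19:-→d20:H2  best=H2
  ? 136.175.76.61  path d0:-→d1:-→d2:-→d3:-  best=no-route
  ? 153.252.80.0  path d0:-→d1:-→d2:-→d3:-→d4:-→d5:H1→d6:-→d7:-→d8:-→d9:-→d10:-→d11:-→d12:-→d13:-→d14:-→d15:-→d16:-→d17:-→d18:-→d19:-→d20:H2  best=H2
  add 0.0.0.0/0 -> H2 at depth 0
  - 153.252.80.0/20 clear@20
  ? 227.61.17.220  path d0:H2→d1:-→d2:-→d3:-→d4:-→d5:-→d6:-→d7:-→d8:-→d9:-→d10:-→d11:-→d12:-→d13:-→d14:-→d15:-→d16:-→d17:-→d18:-→d19:-→d20:H1  best=H1
  add 153.252.91.32/28 -> H1 at depth 28
  ? 153.252.91.0  path d0:H2→d1:-→d2:-→d3:-→d4:-→d5:H1→d6:-→d7:-→d8:-→d9:-→d10:-→d11:-→d12:-→d13:-→d14:-→d15:-→d16:-→d17:-→d18:-→d19:-→d20:-→d21:-→d22:-→d23:-→d24:H1→d25:-→d26:-  best=H1
  - 227.61.16.0/20 clear@20
  - 152.0.0.0/5 clear@5
  ? 153.252.91.33  path d0:H2→d1:-→d2:-→d3:-→d4:-→d5:-→d6:-→d7:-→d8:-→d9:-→d10:-→d11:-→d12:-→d13:-→d14:-→d15:-→d16:-→d17:-→d18:-→d19:-→d20:-→d21:-→d22:-→d23:-→d24:H1→d25:-→d26:-→d27:-→d28:H1  best=H1
  - 153.252.91.0/24 clear@24
  ? 153.252.91.32  path d0:H2→d1:-→d2:-→d3:-→d4:-→d5:-→d6:-→d7:-→d8:-→d9:-→d10:-→d11:-→d12:-→d13:-→d14:-→d15:-→d16:-→d17:-→d18:-→d19:-→d20:-→d21:-→d22:-→d23:-→d24:-→d25:-→d26:-→d27:-→d28:H1  best=H1
  ? 153.252.95.32  path d0:H2→d1:-→d2:-→d3:-→d4:-→d5:-→d6:-→d7:-→d8:-→d9:-→d10:-→d11:-→d12:-→d13:-→d14:-→d15:-→d16:-→d17:-→d18:-→d19:-→d20:-→d21:-  best=H2
  ? 153.252.91.32  path d0:H2→d1:-→d2:-→d3:-→d4:-→d5:-→d6:-→d7:-→d8:-→d9:-→d10:-→d11:-→d12:-→d13:-→d14:-→d15:-→d16:-→d17:-→d18:-→d19:-→d20:-→d21:-→d22:-→d23:-→d24:-→d25:-→d26:-→d27:-→d28:H1  best=H1
  ? 153.252.91.160  path d0:H2→d1:-→d2:-→d3:-→d4:-→d5:-→d6:-→d7:-→d8:-→d9:-→d10:-→d11:-→d12:-→d13:-→d14:-→d15:-→d16:-→d17:-→d18:-→d19:-→d20:-→d21:-→d22:-→d23:-→d24:-  best=H2
  add 227.61.19.182/32 -> H0 at depth 32
  add 227.61.16.0/20 -> H1 at depth 20

== LOOKUPS ==
["no-route","H1","H1","no-route","H2","no-route","H2","H1","H1","H1","H1","H2","H1","H2"]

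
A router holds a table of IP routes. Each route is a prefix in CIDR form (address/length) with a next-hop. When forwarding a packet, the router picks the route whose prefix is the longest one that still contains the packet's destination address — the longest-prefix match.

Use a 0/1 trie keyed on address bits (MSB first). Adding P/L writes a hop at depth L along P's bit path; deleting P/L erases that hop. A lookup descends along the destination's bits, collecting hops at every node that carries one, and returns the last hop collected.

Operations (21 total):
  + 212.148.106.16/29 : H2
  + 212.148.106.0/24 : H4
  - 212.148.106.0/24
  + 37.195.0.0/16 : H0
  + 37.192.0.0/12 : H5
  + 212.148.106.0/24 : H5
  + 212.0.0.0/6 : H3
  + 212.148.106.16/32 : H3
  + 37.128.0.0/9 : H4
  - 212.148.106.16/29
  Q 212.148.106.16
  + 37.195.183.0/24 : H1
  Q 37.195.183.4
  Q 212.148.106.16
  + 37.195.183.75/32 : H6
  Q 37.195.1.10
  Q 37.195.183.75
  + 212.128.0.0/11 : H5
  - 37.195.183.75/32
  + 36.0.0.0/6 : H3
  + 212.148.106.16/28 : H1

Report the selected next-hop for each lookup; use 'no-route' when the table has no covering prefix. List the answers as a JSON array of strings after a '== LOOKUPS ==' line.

Apply in order:
  + 212.148.106.16/29 (H2) depth=29
  + 212.148.106.0/24 (H4) depth=24
  del 212.148.106.0/24 (clear depth 24)
  + 37.195.0.0/16 (H0) depth=16
  + 37.192.0.0/12 (H5) depth=12
  + 212.148.106.0/24 (H5) depth=24
  + 212.0.0.0/6 (H3) depth=6
  + 212.148.106.16/32 (H3) depth=32
  + 37.128.0.0/9 (H4) depth=9
  del 212.148.106.16/29 (clear depth 29)
  Q 212.148.106.16: descend 11010100100101000110101000010000 ; hops seen [H3,H5,H3] ; pick H3
  + 37.195.183.0/24 (H1) depth=24
  Q 37.195.183.4: descend 001001011100001110110111 ; hops seen [H4,H5,H0,H1] ; pick H1
  Q 212.148.106.16: descend 11010100100101000110101000010000 ; hops seen [H3,H5,H3] ; pick H3
  + 37.195.183.75/32 (H6) depth=32
  Q 37.195.1.10: descend 0010010111000011 ; hops seen [H4,H5,H0] ; pick H0
  Q 37.195.183.75: descend 00100101110000111011011101001011 ; hops seen [H4,H5,H0,H1,H6] ; pick H6
  + 212.128.0.0/11 (H5) depth=11
  del 37.195.183.75/32 (clear depth 32)
  + 36.0.0.0/6 (H3) depth=6
  + 212.148.106.16/28 (H1) depth=28

== LOOKUPS ==
["H3","H1","H3","H0","H6"]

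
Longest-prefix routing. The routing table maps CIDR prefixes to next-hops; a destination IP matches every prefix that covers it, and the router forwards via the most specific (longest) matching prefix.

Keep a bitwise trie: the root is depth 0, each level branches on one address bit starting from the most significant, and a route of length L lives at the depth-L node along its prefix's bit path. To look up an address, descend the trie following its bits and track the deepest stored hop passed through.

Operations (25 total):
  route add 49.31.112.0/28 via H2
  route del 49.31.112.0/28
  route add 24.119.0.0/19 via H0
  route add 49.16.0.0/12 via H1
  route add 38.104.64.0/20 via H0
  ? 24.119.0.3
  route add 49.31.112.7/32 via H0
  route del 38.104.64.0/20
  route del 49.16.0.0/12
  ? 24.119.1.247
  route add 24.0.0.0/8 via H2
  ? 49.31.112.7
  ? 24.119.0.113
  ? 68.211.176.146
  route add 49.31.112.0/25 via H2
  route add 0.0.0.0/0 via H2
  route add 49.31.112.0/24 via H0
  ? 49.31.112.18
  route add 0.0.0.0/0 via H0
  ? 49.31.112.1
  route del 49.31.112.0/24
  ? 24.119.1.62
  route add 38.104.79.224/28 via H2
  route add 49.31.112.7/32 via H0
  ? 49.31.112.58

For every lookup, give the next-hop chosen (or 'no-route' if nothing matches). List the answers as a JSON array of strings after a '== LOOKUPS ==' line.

Process each operation:
  add 49.31.112.0/28 -> H2 at depth 28
  del 49.31.112.0/28 (clear depth 28)
  add 24.119.0.0/19 -> H0 at depth 19
  add 49.16.0.0/12 -> H1 at depth 12
  add 38.104.64.0/20 -> H0 at depth 20
  ? 24.119.0.3  path d0:-→d1:-→d2:-→d3:-→d4:-→d5:-→d6:-→d7:-→d8:-→d9:-→d10:-→d11:-→d12:-→d13:-→d14:-→d15:-→d16:-→d17:-→d18:-→d19:H0  best=H0
  add 49.31.112.7/32 -> H0 at depth 32
  del 38.104.64.0/20 (clear depth 20)
  del 49.16.0.0/12 (clear depth 12)
  ? 24.119.1.247  path d0:-→d1:-→d2:-→d3:-→d4:-→d5:-→d6:-→d7:-→d8:-→d9:-→d10:-→d11:-→d12:-→d13:-→d14:-→d15:-→d16:-→d17:-→d18:-→d19:H0  best=H0
  add 24.0.0.0/8 -> H2 at depth 8
  ? 49.31.112.7  path d0:-→d1:-→d2:-→d3:-→d4:-→d5:-→d6:-→d7:-→d8:-→d9:-→d10:-→d11:-→d12:-→d13:-→d14:-→d15:-→d16:-→d17:-→d18:-→d19:-→d20:-→d21:-→d22:-→d23:-→d24:-→d25:-→d26:-→d27:-→d28:-→d29:-→d30:-→d31:-→d32:H0  best=H0
  ? 24.119.0.113  path d0:-→d1:-→d2:-→d3:-→d4:-→d5:-→d6:-→d7:-→d8:H2→d9:-→d10:-→d11:-→d12:-→d13:-→d14:-→d15:-→d16:-→d17:-→d18:-→d19:H0  best=H0
  ? 68.211.176.146  path d0:-→d1:-  best=no-route
  add 49.31.112.0/25 -> H2 at depth 25
  add 0.0.0.0/0 -> H2 at depth 0
  add 49.31.112.0/24 -> H0 at depth 24
  ? 49.31.112.18  path d0:H2→d1:-→d2:-→d3:-→d4:-→d5:-→d6:-→d7:-→d8:-→d9:-→d10:-→d11:-→d12:-→d13:-→d14:-→d15:-→d16:-→d17:-→d18:-→d19:-→d20:-→d21:-→d22:-→d23:-→d24:H0→d25:H2→d26:-→d27:-  best=H2
  add 0.0.0.0/0 -> H0 at depth 0
  ? 49.31.112.1  path d0:H0→d1:-→d2:-→d3:-→d4:-→d5:-→d6:-→d7:-→d8:-→d9:-→d10:-→d11:-→d12:-→d13:-→d14:-→d15:-→d16:-→d17:-→d18:-→d19:-→d20:-→d21:-→d22:-→d23:-→d24:H0→d25:H2→d26:-→d27:-→d28:-→d29:-  best=H2
  del 49.31.112.0/24 (clear depth 24)
  ? 24.119.1.62  path d0:H0→d1:-→d2:-→d3:-→d4:-→d5:-→d6:-→d7:-→d8:H2→d9:-→d10:-→d11:-→d12:-→d13:-→d14:-→d15:-→d16:-→d17:-→d18:-→d19:H0  best=H0
  add 38.104.79.224/28 -> H2 at depth 28
  add 49.31.112.7/32 -> H0 at depth 32
  ? 49.31.112.58  path d0:H0→d1:-→d2:-→d3:-→d4:-→d5:-→d6:-→d7:-→d8:-→d9:-→d10:-→d11:-→d12:-→d13:-→d14:-→d15:-→d16:-→d17:-→d18:-→d19:-→d20:-→d21:-→d22:-→d23:-→d24:-→d25:H2→d26:-  best=H2

== LOOKUPS ==
["H0","H0","H0","H0","no-route","H2","H2","H0","H2"]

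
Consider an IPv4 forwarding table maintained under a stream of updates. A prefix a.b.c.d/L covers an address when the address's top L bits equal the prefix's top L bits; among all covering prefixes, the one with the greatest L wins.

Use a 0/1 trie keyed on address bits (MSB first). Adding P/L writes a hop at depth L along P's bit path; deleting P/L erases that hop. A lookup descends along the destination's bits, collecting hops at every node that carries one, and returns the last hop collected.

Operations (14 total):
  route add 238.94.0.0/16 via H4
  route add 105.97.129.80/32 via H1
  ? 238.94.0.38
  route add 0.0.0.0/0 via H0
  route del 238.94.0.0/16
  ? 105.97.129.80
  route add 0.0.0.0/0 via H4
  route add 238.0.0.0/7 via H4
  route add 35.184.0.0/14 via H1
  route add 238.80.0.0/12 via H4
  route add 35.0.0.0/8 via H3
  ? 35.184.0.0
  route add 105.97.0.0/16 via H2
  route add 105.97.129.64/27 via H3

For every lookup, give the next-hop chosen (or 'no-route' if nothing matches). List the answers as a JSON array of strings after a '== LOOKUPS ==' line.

Trace:
  + 238.94.0.0/16 (H4) depth=16
  + 105.97.129.80/32 (H1) depth=32
  Q 238.94.0.38: descend 1110111001011110 ; hops seen [H4] ; pick H4
  + 0.0.0.0/0 (H0) depth=0
  - 238.94.0.0/16 clear@16
  Q 105.97.129.80: descend 01101001011000011000000101010000 ; hops seen [H0,H1] ; pick H1
  + 0.0.0.0/0 (H4) depth=0
  + 238.0.0.0/7 (H4) depth=7
  + 35.184.0.0/14 (H1) depth=14
  + 238.80.0.0/12 (H4) depth=12
  + 35.0.0.0/8 (H3) depth=8
  Q 35.184.0.0: descend 00100011101110 ; hops seen [H4,H3,H1] ; pick H1
  + 105.97.0.0/16 (H2) depth=16
  + 105.97.129.64/27 (H3) depth=27

== LOOKUPS ==
["H4","H1","H1"]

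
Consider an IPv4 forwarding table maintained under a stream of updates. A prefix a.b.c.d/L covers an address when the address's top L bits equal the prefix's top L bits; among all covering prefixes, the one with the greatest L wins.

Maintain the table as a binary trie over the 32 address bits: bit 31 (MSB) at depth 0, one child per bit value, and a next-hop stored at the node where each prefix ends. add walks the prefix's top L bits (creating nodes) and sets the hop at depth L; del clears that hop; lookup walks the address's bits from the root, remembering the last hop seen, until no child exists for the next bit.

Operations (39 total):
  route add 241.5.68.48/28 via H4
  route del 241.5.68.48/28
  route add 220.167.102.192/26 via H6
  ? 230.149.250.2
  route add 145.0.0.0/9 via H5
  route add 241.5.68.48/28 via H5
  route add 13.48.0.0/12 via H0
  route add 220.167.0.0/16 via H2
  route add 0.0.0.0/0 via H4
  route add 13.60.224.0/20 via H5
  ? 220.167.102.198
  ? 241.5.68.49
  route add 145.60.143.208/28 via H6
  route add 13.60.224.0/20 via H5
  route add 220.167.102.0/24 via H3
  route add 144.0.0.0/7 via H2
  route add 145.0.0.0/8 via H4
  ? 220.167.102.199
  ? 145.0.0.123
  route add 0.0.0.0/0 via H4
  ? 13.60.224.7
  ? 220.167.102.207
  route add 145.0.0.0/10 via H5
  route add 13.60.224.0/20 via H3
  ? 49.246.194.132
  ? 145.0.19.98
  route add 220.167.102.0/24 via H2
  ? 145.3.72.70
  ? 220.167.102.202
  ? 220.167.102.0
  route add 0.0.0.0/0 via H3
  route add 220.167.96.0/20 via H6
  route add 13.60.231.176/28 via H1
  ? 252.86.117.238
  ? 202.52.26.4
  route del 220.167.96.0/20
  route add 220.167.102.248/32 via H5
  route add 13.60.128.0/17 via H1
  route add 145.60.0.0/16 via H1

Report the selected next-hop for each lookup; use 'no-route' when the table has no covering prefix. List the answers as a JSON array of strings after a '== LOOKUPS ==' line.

Apply in order:
  add 241.5.68.48/28 -> H4 at depth 28
  - 241.5.68.48/28 clear@28
  add 220.167.102.192/26 -> H6 at depth 26
  Q 230.149.250.2: descend 111 ; hops seen [∅] ; pick no-route
  add 145.0.0.0/9 -> H5 at depth 9
  add 241.5.68.48/28 -> H5 at depth 28
  add 13.48.0.0/12 -> H0 at depth 12
  add 220.167.0.0/16 -> H2 at depth 16
  add 0.0.0.0/0 -> H4 at depth 0
  add 13.60.224.0/20 -> H5 at depth 20
  Q 220.167.102.198: descend 11011100101001110110011011 ; hops seen [H4,H2,H6] ; pick H6
  Q 241.5.68.49: descend 1111000100000101010001000011 ; hops seen [H4,H5] ; pick H5
  add 145.60.143.208/28 -> H6 at depth 28
  add 13.60.224.0/20 -> H5 at depth 20
  add 220.167.102.0/24 -> H3 at depth 24
  add 144.0.0.0/7 -> H2 at depth 7
  add 145.0.0.0/8 -> H4 at depth 8
  Q 220.167.102.199: descend 11011100101001110110011011 ; hops seen [H4,H2,H3,H6] ; pick H6
  Q 145.0.0.123: descend 1001000100 ; hops seen [H4,H2,H4,H5] ; pick H5
  add 0.0.0.0/0 -> H4 at depth 0
  Q 13.60.224.7: descend 00001101001111001110 ; hops seen [H4,H0,H5] ; pick H5
  Q 220.167.102.207: descend 11011100101001110110011011 ; hops seen [H4,H2,H3,H6] ; pick H6
  add 145.0.0.0/10 -> H5 at depth 10
  add 13.60.224.0/20 -> H3 at depth 20
  Q 49.246.194.132: descend 00 ; hops seen [H4] ; pick H4
  Q 145.0.19.98: descend 1001000100 ; hops seen [H4,H2,H4,H5,H5] ; pick H5
  add 220.167.102.0/24 -> H2 at depth 24
  Q 145.3.72.70: descend 1001000100 ; hops seen [H4,H2,H4,H5,H5] ; pick H5
  Q 220.167.102.202: descend 11011100101001110110011011 ; hops seen [H4,H2,H2,H6] ; pick H6
  Q 220.167.102.0: descend 110111001010011101100110 ; hops seen [H4,H2,H2] ; pick H2
  add 0.0.0.0/0 -> H3 at depth 0
  add 220.167.96.0/20 -> H6 at depth 20
  add 13.60.231.176/28 -> H1 at depth 28
  Q 252.86.117.238: descend 1111 ; hops seen [H3] ; pick H3
  Q 202.52.26.4: descend 110 ; hops seen [H3] ; pick H3
  - 220.167.96.0/20 clear@20
  add 220.167.102.248/32 -> H5 at depth 32
  add 13.60.128.0/17 -> H1 at depth 17
  add 145.60.0.0/16 -> H1 at depth 16

== LOOKUPS ==
["no-route","H6","H5","H6","H5","H5","H6","H4","H5","H5","H6","H2","H3","H3"]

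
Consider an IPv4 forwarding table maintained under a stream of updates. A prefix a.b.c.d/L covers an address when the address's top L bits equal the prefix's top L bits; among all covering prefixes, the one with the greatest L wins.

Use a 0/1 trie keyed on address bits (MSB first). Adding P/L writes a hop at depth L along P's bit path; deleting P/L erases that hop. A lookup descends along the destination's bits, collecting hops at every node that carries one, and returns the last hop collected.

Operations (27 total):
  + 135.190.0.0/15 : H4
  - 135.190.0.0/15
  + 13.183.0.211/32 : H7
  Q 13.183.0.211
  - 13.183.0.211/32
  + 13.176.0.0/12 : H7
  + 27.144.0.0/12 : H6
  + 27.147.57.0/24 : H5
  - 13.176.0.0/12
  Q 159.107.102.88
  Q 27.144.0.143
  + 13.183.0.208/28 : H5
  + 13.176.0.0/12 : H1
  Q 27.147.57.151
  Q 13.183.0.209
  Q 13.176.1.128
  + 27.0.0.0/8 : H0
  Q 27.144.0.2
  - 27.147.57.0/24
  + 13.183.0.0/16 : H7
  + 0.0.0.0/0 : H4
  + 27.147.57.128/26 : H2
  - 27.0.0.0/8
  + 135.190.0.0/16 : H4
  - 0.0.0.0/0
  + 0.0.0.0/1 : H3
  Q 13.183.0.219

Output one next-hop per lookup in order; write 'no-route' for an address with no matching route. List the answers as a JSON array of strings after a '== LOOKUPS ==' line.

Apply in order:
  + 135.190.0.0/15 (H4) depth=15
  del 135.190.0.0/15 (clear depth 15)
  + 13.183.0.211/32 (H7) depth=32
  ? 13.183.0.211  path d0:-→d1:-→d2:-→d3:-→d4:-→d5:-→d6:-→d7:-→d8:-→d9:-→d10:-→d11:-→d12:-→d13:-→d14:-→d15:-→d16:-→d17:-→d18:-→d19:-→d20:-→d21:-→d22:-→d23:-→d24:-→d25:-→d26:-→d27:-→d28:-→d29:-→d30:-→d31:-→d32:H7  best=H7
  del 13.183.0.211/32 (clear depth 32)
  + 13.176.0.0/12 (H7) depth=12
  + 27.144.0.0/12 (H6) depth=12
  + 27.147.57.0/24 (H5) depth=24
  del 13.176.0.0/12 (clear depth 12)
  ? 159.107.102.88  path d0:-→d1:-→d2:-→d3:-  best=no-route
  ? 27.144.0.143  path d0:-→d1:-→d2:-→d3:-→d4:-→d5:-→d6:-→d7:-→d8:-→d9:-→d10:-→d11:-→d12:H6→d13:-→d14:-  best=H6
  + 13.183.0.208/28 (H5) depth=28
  + 13.176.0.0/12 (H1) depth=12
  ? 27.147.57.151  path d0:-→d1:-→d2:-→d3:-→d4:-→d5:-→d6:-→d7:-→d8:-→d9:-→d10:-→d11:-→d12:H6→d13:-→d14:-→d15:-→d16:-→d17:-→d18:-→d19:-→d20:-→d21:-→d22:-→d23:-→d24:H5  best=H5
  ? 13.183.0.209  path d0:-→d1:-→d2:-→d3:-→d4:-→d5:-→d6:-→d7:-→d8:-→d9:-→d10:-→d11:-→d12:H1→d13:-→d14:-→d15:-→d16:-→d17:-→d18:-→d19:-→d20:-→d21:-→d22:-→d23:-→d24:-→d25:-→d26:-→d27:-→d28:H5→d29:-→d30:-  best=H5
  ? 13.176.1.128  path d0:-→d1:-→d2:-→d3:-→d4:-→d5:-→d6:-→d7:-→d8:-→d9:-→d10:-→d11:-→d12:H1→d13:-  best=H1
  + 27.0.0.0/8 (H0) depth=8
  ? 27.144.0.2  path d0:-→d1:-→d2:-→d3:-→d4:-→d5:-→d6:-→d7:-→d8:H0→d9:-→d10:-→d11:-→d12:H6→d13:-→d14:-  best=H6
  del 27.147.57.0/24 (clear depth 24)
  + 13.183.0.0/16 (H7) depth=16
  + 0.0.0.0/0 (H4) depth=0
  + 27.147.57.128/26 (H2) depth=26
  del 27.0.0.0/8 (clear depth 8)
  + 135.190.0.0/16 (H4) depth=16
  del 0.0.0.0/0 (clear depth 0)
  + 0.0.0.0/1 (H3) depth=1
  ? 13.183.0.219  path d0:-→d1:H3→d2:-→d3:-→d4:-→d5:-→d6:-→d7:-→d8:-→d9:-→d10:-→d11:-→d12:H1→d13:-→d14:-→d15:-→d16:H7→d17:-→d18:-→d19:-→d20:-→d21:-→d22:-→d23:-→d24:-→d25:-→d26:-→d27:-→d28:H5  best=H5

== LOOKUPS ==
["H7","no-route","H6","H5","H5","H1","H6","H5"]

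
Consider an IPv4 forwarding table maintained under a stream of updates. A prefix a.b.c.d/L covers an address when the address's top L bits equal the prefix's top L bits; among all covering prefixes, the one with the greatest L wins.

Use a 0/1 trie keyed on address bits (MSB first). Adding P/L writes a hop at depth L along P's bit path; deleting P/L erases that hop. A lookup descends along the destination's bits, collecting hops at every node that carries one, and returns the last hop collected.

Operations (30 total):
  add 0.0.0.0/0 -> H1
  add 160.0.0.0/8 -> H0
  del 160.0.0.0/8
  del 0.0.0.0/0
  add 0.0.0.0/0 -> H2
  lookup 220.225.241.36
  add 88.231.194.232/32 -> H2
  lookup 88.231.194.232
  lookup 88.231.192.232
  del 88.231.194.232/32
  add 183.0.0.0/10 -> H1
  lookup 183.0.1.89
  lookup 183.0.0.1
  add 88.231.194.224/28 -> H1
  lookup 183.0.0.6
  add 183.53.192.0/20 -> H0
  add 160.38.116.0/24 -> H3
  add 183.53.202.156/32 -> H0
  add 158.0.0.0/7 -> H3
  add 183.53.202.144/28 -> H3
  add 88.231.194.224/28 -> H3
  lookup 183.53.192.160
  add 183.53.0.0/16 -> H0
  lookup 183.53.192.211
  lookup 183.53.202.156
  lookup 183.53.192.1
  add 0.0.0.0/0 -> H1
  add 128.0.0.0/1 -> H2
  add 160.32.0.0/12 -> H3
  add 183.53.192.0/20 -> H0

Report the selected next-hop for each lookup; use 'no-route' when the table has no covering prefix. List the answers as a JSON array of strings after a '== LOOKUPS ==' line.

Trace:
  + 0.0.0.0/0 (H1) depth=0
  + 160.0.0.0/8 (H0) depth=8
  - 160.0.0.0/8 clear@8
  - 0.0.0.0/0 clear@0
  + 0.0.0.0/0 (H2) depth=0
  Q 220.225.241.36: descend 1 ; hops seen [H2] ; pick H2
  + 88.231.194.232/32 (H2) depth=32
  Q 88.231.194.232: descend 01011000111001111100001011101000 ; hops seen [H2,H2] ; pick H2
  Q 88.231.192.232: descend 0101100011100111110000 ; hops seen [H2] ; pick H2
  - 88.231.194.232/32 clear@32
  + 183.0.0.0/10 (H1) depth=10
  Q 183.0.1.89: descend 1011011100 ; hops seen [H2,H1] ; pick H1
  Q 183.0.0.1: descend 1011011100 ; hops seen [H2,H1] ; pick H1
  + 88.231.194.224/28 (H1) depth=28
  Q 183.0.0.6: descend 1011011100 ; hops seen [H2,H1] ; pick H1
  + 183.53.192.0/20 (H0) depth=20
  + 160.38.116.0/24 (H3) depth=24
  + 183.53.202.156/32 (H0) depth=32
  + 158.0.0.0/7 (H3) depth=7
  + 183.53.202.144/28 (H3) depth=28
  + 88.231.194.224/28 (H3) depth=28
  Q 183.53.192.160: descend 10110111001101011100 ; hops seen [H2,H1,H0] ; pick H0
  + 183.53.0.0/16 (H0) depth=16
  Q 183.53.192.211: descend 10110111001101011100 ; hops seen [H2,H1,H0,H0] ; pick H0
  Q 183.53.202.156: descend 10110111001101011100101010011100 ; hops seen [H2,H1,H0,H0,H3,H0] ; pick H0
  Q 183.53.192.1: descend 10110111001101011100 ; hops seen [H2,H1,H0,H0] ; pick H0
  + 0.0.0.0/0 (H1) depth=0
  + 128.0.0.0/1 (H2) depth=1
  + 160.32.0.0/12 (H3) depth=12
  + 183.53.192.0/20 (H0) depth=20

== LOOKUPS ==
["H2","H2","H2","H1","H1","H1","H0","H0","H0","H0"]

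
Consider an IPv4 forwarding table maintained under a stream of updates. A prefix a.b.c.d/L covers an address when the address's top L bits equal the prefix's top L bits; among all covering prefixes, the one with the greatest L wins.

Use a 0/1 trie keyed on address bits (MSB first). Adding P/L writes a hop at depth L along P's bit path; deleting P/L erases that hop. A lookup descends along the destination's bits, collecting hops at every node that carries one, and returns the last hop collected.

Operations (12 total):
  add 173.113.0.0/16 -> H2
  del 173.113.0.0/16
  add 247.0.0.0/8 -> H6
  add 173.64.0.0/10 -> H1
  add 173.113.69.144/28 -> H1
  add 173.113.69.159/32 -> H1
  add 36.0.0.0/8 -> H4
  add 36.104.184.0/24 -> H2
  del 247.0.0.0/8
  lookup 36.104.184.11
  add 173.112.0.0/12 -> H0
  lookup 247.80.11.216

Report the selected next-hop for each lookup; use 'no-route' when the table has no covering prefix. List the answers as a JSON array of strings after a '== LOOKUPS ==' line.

Process each operation:
  add 173.113.0.0/16 -> H2 at depth 16
  del 173.113.0.0/16 (clear depth 16)
  add 247.0.0.0/8 -> H6 at depth 8
  add 173.64.0.0/10 -> H1 at depth 10
  add 173.113.69.144/28 -> H1 at depth 28
  add 173.113.69.159/32 -> H1 at depth 32
  add 36.0.0.0/8 -> H4 at depth 8
  add 36.104.184.0/24 -> H2 at depth 24
  del 247.0.0.0/8 (clear depth 8)
  Q 36.104.184.11: descend 001001000110100010111000 ; hops seen [H4,H2] ; pick H2
  add 173.112.0.0/12 -> H0 at depth 12
  Q 247.80.11.216: descend 11110111 ; hops seen [∅] ; pick no-route

== LOOKUPS ==
["H2","no-route"]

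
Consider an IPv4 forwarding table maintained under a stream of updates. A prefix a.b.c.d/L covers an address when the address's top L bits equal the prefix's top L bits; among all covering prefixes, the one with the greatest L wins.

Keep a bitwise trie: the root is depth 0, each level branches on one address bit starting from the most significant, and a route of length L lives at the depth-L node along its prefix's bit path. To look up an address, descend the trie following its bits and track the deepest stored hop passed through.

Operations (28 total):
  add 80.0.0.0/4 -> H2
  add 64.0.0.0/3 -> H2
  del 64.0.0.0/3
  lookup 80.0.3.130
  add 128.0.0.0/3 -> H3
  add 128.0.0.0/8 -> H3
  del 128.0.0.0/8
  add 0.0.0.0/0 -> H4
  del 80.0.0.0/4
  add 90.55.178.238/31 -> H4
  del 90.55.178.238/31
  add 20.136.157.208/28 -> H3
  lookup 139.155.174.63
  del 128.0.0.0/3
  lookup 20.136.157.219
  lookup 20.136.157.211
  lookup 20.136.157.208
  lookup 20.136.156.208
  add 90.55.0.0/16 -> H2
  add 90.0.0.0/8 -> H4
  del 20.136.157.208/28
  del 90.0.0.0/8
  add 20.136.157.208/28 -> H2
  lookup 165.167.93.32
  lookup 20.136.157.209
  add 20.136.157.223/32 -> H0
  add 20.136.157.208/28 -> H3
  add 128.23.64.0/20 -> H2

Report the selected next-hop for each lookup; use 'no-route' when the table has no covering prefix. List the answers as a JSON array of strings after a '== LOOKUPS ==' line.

Apply in order:
  add 80.0.0.0/4 -> H2 at depth 4
  add 64.0.0.0/3 -> H2 at depth 3
  del 64.0.0.0/3 (clear depth 3)
  lookup 80.0.3.130: bits 0101 walk d0:-→d1:-→d2:-→d3:-→d4:H2 -> H2
  add 128.0.0.0/3 -> H3 at depth 3
  add 128.0.0.0/8 -> H3 at depth 8
  del 128.0.0.0/8 (clear depth 8)
  add 0.0.0.0/0 -> H4 at depth 0
  del 80.0.0.0/4 (clear depth 4)
  add 90.55.178.238/31 -> H4 at depth 31
  del 90.55.178.238/31 (clear depth 31)
  add 20.136.157.208/28 -> H3 at depth 28
  lookup 139.155.174.63: bits 1000 walk d0:H4→d1:-→d2:-→d3:H3→d4:- -> H3
  del 128.0.0.0/3 (clear depth 3)
  lookup 20.136.157.219: bits 0001010010001000100111011101 walk d0:H4→d1:-→d2:-→d3:-→d4:-→d5:-→d6:-→d7:-→d8:-→d9:-→d10:-→d11:-→d12:-→d13:-→d14:-→d15:-→d16:-→d17:-→d18:-→d19:-→d20:-→d21:-→d22:-→d23:-→d24:-→d25:-→d26:-→d27:-→d28:H3 -> H3
  lookup 20.136.157.211: bits 0001010010001000100111011101 walk d0:H4→d1:-→d2:-→d3:-→d4:-→d5:-→d6:-→d7:-→d8:-→d9:-→d10:-→d11:-→d12:-→d13:-→d14:-→d15:-→d16:-→d17:-→d18:-→d19:-→d20:-→d21:-→d22:-→d23:-→d24:-→d25:-→d26:-→d27:-→d28:H3 -> H3
  lookup 20.136.157.208: bits 0001010010001000100111011101 walk d0:H4→d1:-→d2:-→d3:-→d4:-→d5:-→d6:-→d7:-→d8:-→d9:-→d10:-→d11:-→d12:-→d13:-→d14:-→d15:-→d16:-→d17:-→d18:-→d19:-→d20:-→d21:-→d22:-→d23:-→d24:-→d25:-→d26:-→d27:-→d28:H3 -> H3
  lookup 20.136.156.208: bits 00010100100010001001110 walk d0:H4→d1:-→d2:-→d3:-→d4:-→d5:-→d6:-→d7:-→d8:-→d9:-→d10:-→d11:-→d12:-→d13:-→d14:-→d15:-→d16:-→d17:-→d18:-→d19:-→d20:-→d21:-→d22:-→d23:- -> H4
  add 90.55.0.0/16 -> H2 at depth 16
  add 90.0.0.0/8 -> H4 at depth 8
  del 20.136.157.208/28 (clear depth 28)
  del 90.0.0.0/8 (clear depth 8)
  add 20.136.157.208/28 -> H2 at depth 28
  lookup 165.167.93.32: bits 10 walk d0:H4→d1:-→d2:- -> H4
  lookup 20.136.157.209: bits 0001010010001000100111011101 walk d0:H4→d1:-→d2:-→d3:-→d4:-→d5:-→d6:-→d7:-→d8:-→d9:-→d10:-→d11:-→d12:-→d13:-→d14:-→d15:-→d16:-→d17:-→d18:-→d19:-→d20:-→d21:-→d22:-→d23:-→d24:-→d25:-→d26:-→d27:-→d28:H2 -> H2
  add 20.136.157.223/32 -> H0 at depth 32
  add 20.136.157.208/28 -> H3 at depth 28
  add 128.23.64.0/20 -> H2 at depth 20

== LOOKUPS ==
["H2","H3","H3","H3","H3","H4","H4","H2"]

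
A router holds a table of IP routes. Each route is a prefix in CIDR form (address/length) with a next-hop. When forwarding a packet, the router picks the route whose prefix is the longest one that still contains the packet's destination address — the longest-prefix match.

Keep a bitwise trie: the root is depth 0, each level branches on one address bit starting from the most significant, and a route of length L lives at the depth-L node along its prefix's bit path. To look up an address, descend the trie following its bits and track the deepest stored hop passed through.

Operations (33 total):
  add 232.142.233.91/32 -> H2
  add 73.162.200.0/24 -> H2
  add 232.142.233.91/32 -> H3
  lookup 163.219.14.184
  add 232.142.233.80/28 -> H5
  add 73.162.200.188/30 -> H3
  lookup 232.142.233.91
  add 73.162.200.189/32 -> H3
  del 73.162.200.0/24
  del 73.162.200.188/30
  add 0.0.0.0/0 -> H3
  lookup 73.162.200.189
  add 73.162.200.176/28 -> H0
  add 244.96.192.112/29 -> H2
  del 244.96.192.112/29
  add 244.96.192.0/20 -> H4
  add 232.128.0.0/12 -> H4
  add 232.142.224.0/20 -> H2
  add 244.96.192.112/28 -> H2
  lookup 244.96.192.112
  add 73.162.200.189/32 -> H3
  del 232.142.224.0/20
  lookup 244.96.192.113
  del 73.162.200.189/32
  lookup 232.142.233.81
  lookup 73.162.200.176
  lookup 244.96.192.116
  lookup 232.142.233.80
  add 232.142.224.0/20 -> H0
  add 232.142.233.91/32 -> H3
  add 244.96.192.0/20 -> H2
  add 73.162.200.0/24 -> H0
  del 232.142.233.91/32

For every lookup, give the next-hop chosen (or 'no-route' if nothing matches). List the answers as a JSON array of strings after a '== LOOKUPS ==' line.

Trace:
  add 232.142.233.91/32 -> H2 at depth 32
  add 73.162.200.0/24 -> H2 at depth 24
  add 232.142.233.91/32 -> H3 at depth 32
  Q 163.219.14.184: descend 1 ; hops seen [∅] ; pick no-route
  add 232.142.233.80/28 -> H5 at depth 28
  add 73.162.200.188/30 -> H3 at depth 30
  Q 232.142.233.91: descend 11101000100011101110100101011011 ; hops seen [H5,H3] ; pick H3
  add 73.162.200.189/32 -> H3 at depth 32
  del 73.162.200.0/24 (clear depth 24)
  del 73.162.200.188/30 (clear depth 30)
  add 0.0.0.0/0 -> H3 at depth 0
  Q 73.162.200.189: descend 01001001101000101100100010111101 ; hops seen [H3,H3] ; pick H3
  add 73.162.200.176/28 -> H0 at depth 28
  add 244.96.192.112/29 -> H2 at depth 29
  del 244.96.192.112/29 (clear depth 29)
  add 244.96.192.0/20 -> H4 at depth 20
  add 232.128.0.0/12 -> H4 at depth 12
  add 232.142.224.0/20 -> H2 at depth 20
  add 244.96.192.112/28 -> H2 at depth 28
  Q 244.96.192.112: descend 11110100011000001100000001110 ; hops seen [H3,H4,H2] ; pick H2
  add 73.162.200.189/32 -> H3 at depth 32
  del 232.142.224.0/20 (clear depth 20)
  Q 244.96.192.113: descend 11110100011000001100000001110 ; hops seen [H3,H4,H2] ; pick H2
  del 73.162.200.189/32 (clear depth 32)
  Q 232.142.233.81: descend 1110100010001110111010010101 ; hops seen [H3,H4,H5] ; pick H5
  Q 73.162.200.176: descend 0100100110100010110010001011 ; hops seen [H3,H0] ; pick H0
  Q 244.96.192.116: descend 11110100011000001100000001110 ; hops seen [H3,H4,H2] ; pick H2
  Q 232.142.233.80: descend 1110100010001110111010010101 ; hops seen [H3,H4,H5] ; pick H5
  add 232.142.224.0/20 -> H0 at depth 20
  add 232.142.233.91/32 -> H3 at depth 32
  add 244.96.192.0/20 -> H2 at depth 20
  add 73.162.200.0/24 -> H0 at depth 24
  del 232.142.233.91/32 (clear depth 32)

== LOOKUPS ==
["no-route","H3","H3","H2","H2","H5","H0","H2","H5"]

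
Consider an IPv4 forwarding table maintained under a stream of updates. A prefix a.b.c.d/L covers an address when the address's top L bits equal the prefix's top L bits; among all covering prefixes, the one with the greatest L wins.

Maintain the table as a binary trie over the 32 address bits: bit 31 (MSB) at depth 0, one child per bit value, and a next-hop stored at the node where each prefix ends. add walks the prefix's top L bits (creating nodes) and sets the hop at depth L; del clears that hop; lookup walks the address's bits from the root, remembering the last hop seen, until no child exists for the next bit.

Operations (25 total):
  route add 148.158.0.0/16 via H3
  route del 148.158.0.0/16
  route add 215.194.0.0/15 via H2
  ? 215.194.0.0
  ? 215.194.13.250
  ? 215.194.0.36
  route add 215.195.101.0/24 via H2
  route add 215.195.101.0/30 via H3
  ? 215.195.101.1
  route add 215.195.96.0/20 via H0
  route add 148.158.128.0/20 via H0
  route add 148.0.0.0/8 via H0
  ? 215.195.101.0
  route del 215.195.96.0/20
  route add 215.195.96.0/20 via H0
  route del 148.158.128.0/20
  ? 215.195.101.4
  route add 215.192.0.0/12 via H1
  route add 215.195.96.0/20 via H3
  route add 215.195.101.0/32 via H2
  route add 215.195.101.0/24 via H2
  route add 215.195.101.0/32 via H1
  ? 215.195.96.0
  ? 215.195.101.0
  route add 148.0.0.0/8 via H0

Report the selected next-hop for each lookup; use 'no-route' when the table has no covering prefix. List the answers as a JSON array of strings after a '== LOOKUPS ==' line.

Process each operation:
  add 148.158.0.0/16 -> H3 at depth 16
  - 148.158.0.0/16 clear@16
  add 215.194.0.0/15 -> H2 at depth 15
  Q 215.194.0.0: descend 110101111100001 ; hops seen [H2] ; pick H2
  Q 215.194.13.250: descend 110101111100001 ; hops seen [H2] ; pick H2
  Q 215.194.0.36: descend 110101111100001 ; hops seen [H2] ; pick H2
  add 215.195.101.0/24 -> H2 at depth 24
  add 215.195.101.0/30 -> H3 at depth 30
  Q 215.195.101.1: descend 110101111100001101100101000000 ; hops seen [H2,H2,H3] ; pick H3
  add 215.195.96.0/20 -> H0 at depth 20
  add 148.158.128.0/20 -> H0 at depth 20
  add 148.0.0.0/8 -> H0 at depth 8
  Q 215.195.101.0: descend 110101111100001101100101000000 ; hops seen [H2,H0,H2,H3] ; pick H3
  - 215.195.96.0/20 clear@20
  add 215.195.96.0/20 -> H0 at depth 20
  - 148.158.128.0/20 clear@20
  Q 215.195.101.4: descend 11010111110000110110010100000 ; hops seen [H2,H0,H2] ; pick H2
  add 215.192.0.0/12 -> H1 at depth 12
  add 215.195.96.0/20 -> H3 at depth 20
  add 215.195.101.0/32 -> H2 at depth 32
  add 215.195.101.0/24 -> H2 at depth 24
  add 215.195.101.0/32 -> H1 at depth 32
  Q 215.195.96.0: descend 110101111100001101100 ; hops seen [H1,H2,H3] ; pick H3
  Q 215.195.101.0: descend 11010111110000110110010100000000 ; hops seen [H1,H2,H3,H2,H3,H1] ; pick H1
  add 148.0.0.0/8 -> H0 at depth 8

== LOOKUPS ==
["H2","H2","H2","H3","H3","H2","H3","H1"]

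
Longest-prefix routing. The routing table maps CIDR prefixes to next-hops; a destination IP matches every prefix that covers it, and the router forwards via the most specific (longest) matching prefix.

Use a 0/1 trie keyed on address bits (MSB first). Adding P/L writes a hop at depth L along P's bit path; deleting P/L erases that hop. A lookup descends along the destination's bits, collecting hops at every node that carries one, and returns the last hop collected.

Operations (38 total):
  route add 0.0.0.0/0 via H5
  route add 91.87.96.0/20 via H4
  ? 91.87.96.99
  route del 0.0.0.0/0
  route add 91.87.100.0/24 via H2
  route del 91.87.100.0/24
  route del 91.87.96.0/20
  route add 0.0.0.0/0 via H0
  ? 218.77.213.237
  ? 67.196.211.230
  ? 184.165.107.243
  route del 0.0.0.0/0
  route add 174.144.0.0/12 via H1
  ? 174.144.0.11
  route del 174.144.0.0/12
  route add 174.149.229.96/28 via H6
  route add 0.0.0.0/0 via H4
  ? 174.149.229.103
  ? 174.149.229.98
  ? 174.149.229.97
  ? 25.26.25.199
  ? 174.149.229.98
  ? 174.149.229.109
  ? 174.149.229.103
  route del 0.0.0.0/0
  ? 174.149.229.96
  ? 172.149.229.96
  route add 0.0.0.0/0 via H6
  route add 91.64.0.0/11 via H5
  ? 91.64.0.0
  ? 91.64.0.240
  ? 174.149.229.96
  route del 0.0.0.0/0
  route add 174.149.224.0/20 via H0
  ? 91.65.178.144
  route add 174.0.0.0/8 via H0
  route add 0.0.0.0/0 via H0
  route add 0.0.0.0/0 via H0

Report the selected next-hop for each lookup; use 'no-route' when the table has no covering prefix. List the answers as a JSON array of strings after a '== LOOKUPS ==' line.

Process each operation:
  add 0.0.0.0/0 -> H5 at depth 0
  add 91.87.96.0/20 -> H4 at depth 20
  ? 91.87.96.99  path d0:H5→d1:-→d2:-→d3:-→d4:-→d5:-→d6:-→d7:-→d8:-→d9:-→d10:-→d11:-→d12:-→d13:-→d14:-→d15:-→d16:-→d17:-→d18:-→d19:-→d20:H4  best=H4
  - 0.0.0.0/0 clear@0
  add 91.87.100.0/24 -> H2 at depth 24
  - 91.87.100.0/24 clear@24
  - 91.87.96.0/20 clear@20
  add 0.0.0.0/0 -> H0 at depth 0
  ? 218.77.213.237  path d0:H0  best=H0
  ? 67.196.211.230  path d0:H0→d1:-→d2:-→d3:-  best=H0
  ? 184.165.107.243  path d0:H0  best=H0
  - 0.0.0.0/0 clear@0
  add 174.144.0.0/12 -> H1 at depth 12
  ? 174.144.0.11  path d0:-→d1:-→d2:-→d3:-→d4:-→d5:-→d6:-→d7:-→d8:-→d9:-→d10:-→d11:-→d12:H1  best=H1
  - 174.144.0.0/12 clear@12
  add 174.149.229.96/28 -> H6 at depth 28
  add 0.0.0.0/0 -> H4 at depth 0
  ? 174.149.229.103  path d0:H4→d1:-→d2:-→d3:-→d4:-→d5:-→d6:-→d7:-→d8:-→d9:-→d10:-→d11:-→d12:-→d13:-→d14:-→d15:-→d16:-→d17:-→d18:-→d19:-→d20:-→d21:-→d22:-→d23:-→d24:-→d25:-→d26:-→d27:-→d28:H6  best=H6
  ? 174.149.229.98  path d0:H4→d1:-→d2:-→d3:-→d4:-→d5:-→d6:-→d7:-→d8:-→d9:-→d10:-→d11:-→d12:-→d13:-→d14:-→d15:-→d16:-→d17:-→d18:-→d19:-→d20:-→d21:-→d22:-→d23:-→d24:-→d25:-→d26:-→d27:-→d28:H6  best=H6
  ? 174.149.229.97  path d0:H4→d1:-→d2:-→d3:-→d4:-→d5:-→d6:-→d7:-→d8:-→d9:-→d10:-→d11:-→d12:-→d13:-→d14:-→d15:-→d16:-→d17:-→d18:-→d19:-→d20:-→d21:-→d22:-→d23:-→d24:-→d25:-→d26:-→d27:-→d28:H6  best=H6
  ? 25.26.25.199  path d0:H4→d1:-  best=H4
  ? 174.149.229.98  path d0:H4→d1:-→d2:-→d3:-→d4:-→d5:-→d6:-→d7:-→d8:-→d9:-→d10:-→d11:-→d12:-→d13:-→d14:-→d15:-→d16:-→d17:-→d18:-→d19:-→d20:-→d21:-→d22:-→d23:-→d24:-→d25:-→d26:-→d27:-→d28:H6  best=H6
  ? 174.149.229.109  path d0:H4→d1:-→d2:-→d3:-→d4:-→d5:-→d6:-→d7:-→d8:-→d9:-→d10:-→d11:-→d12:-→d13:-→d14:-→d15:-→d16:-→d17:-→d18:-→d19:-→d20:-→d21:-→d22:-→d23:-→d24:-→d25:-→d26:-→d27:-→d28:H6  best=H6
  ? 174.149.229.103  path d0:H4→d1:-→d2:-→d3:-→d4:-→d5:-→d6:-→d7:-→d8:-→d9:-→d10:-→d11:-→d12:-→d13:-→d14:-→d15:-→d16:-→d17:-→d18:-→d19:-→d20:-→d21:-→d22:-→d23:-→d24:-→d25:-→d26:-→d27:-→d28:H6  best=H6
  - 0.0.0.0/0 clear@0
  ? 174.149.229.96  path d0:-→d1:-→d2:-→d3:-→d4:-→d5:-→d6:-→d7:-→d8:-→d9:-→d10:-→d11:-→d12:-→d13:-→d14:-→d15:-→d16:-→d17:-→d18:-→d19:-→d20:-→d21:-→d22:-→d23:-→d24:-→d25:-→d26:-→d27:-→d28:H6  best=H6
  ? 172.149.229.96  path d0:-→d1:-→d2:-→d3:-→d4:-→d5:-→d6:-  best=no-route
  add 0.0.0.0/0 -> H6 at depth 0
  add 91.64.0.0/11 -> H5 at depth 11
  ? 91.64.0.0  path d0:H6→d1:-→d2:-→d3:-→d4:-→d5:-→d6:-→d7:-→d8:-→d9:-→d10:-→d11:H5  best=H5
  ? 91.64.0.240  path d0:H6→d1:-→d2:-→d3:-→d4:-→d5:-→d6:-→d7:-→d8:-→d9:-→d10:-→d11:H5  best=H5
  ? 174.149.229.96  path d0:H6→d1:-→d2:-→d3:-→d4:-→d5:-→d6:-→d7:-→d8:-→d9:-→d10:-→d11:-→d12:-→d13:-→d14:-→d15:-→d16:-→d17:-→d18:-→d19:-→d20:-→d21:-→d22:-→d23:-→d24:-→d25:-→d26:-→d27:-→d28:H6  best=H6
  - 0.0.0.0/0 clear@0
  add 174.149.224.0/20 -> H0 at depth 20
  ? 91.65.178.144  path d0:-→d1:-→d2:-→d3:-→d4:-→d5:-→d6:-→d7:-→d8:-→d9:-→d10:-→d11:H5  best=H5
  add 174.0.0.0/8 -> H0 at depth 8
  add 0.0.0.0/0 -> H0 at depth 0
  add 0.0.0.0/0 -> H0 at depth 0

== LOOKUPS ==
["H4","H0","H0","H0","H1","H6","H6","H6","H4","H6","H6","H6","H6","no-route","H5","H5","H6","H5"]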